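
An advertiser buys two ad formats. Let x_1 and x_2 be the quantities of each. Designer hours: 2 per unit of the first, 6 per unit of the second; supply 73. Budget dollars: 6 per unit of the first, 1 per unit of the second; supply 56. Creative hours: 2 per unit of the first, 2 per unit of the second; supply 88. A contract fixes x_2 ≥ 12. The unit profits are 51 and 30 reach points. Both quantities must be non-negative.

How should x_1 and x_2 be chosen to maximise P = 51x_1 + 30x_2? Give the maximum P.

Vertices and P = 51x_1 + 30x_2:
  (0, 73/6) → P = 365
  (0, 12) → P = 360
  (1/2, 12) → P = 771/2

The optimum lies where 2x_1 + 6x_2 = 73 and x_2 = 12.
Solving simultaneously gives x_1 = 1/2, x_2 = 12.

x_1 = 1/2, x_2 = 12, maximum P = 771/2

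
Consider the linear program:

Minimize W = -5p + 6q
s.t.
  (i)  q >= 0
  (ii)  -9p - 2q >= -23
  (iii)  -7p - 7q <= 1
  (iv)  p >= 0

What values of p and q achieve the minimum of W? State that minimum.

p = 23/9, q = 0, minimum W = -115/9

Feasible corners and W = -5p + 6q:
  (23/9, 0) → W = -115/9
  (0, 0) → W = 0
  (0, 23/2) → W = 69

At the optimal vertex, q = 0 and -9p - 2q = -23.
Solving simultaneously gives p = 23/9, q = 0.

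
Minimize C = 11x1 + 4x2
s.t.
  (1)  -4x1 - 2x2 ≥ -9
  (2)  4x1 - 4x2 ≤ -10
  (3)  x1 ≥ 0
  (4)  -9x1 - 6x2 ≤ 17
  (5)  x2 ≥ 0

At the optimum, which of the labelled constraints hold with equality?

(2) and (3)

Feasible corners and C = 11x1 + 4x2:
  (2/3, 19/6) → C = 20
  (0, 9/2) → C = 18
  (0, 5/2) → C = 10

The minimum is at (0, 5/2). Substituting into each constraint, equality holds for (2) and (3); the remaining constraints have slack.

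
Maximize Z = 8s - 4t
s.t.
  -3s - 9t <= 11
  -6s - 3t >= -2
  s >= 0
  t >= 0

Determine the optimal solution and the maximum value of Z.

s = 1/3, t = 0, maximum Z = 8/3

Vertices and Z = 8s - 4t:
  (0, 2/3) → Z = -8/3
  (1/3, 0) → Z = 8/3
  (0, 0) → Z = 0

The optimum lies where -6s - 3t = -2 and t = 0.
Solving simultaneously gives s = 1/3, t = 0.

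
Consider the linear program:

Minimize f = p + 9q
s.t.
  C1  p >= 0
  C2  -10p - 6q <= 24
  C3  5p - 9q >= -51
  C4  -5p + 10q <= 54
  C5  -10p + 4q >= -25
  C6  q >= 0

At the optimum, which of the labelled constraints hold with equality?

C1 and C6

Corner points and f = p + 9q:
  (0, 27/5) → f = 243/5
  (0, 0) → f = 0
  (233/40, 133/16) → f = 6451/80
  (5/2, 0) → f = 5/2

The minimum is at (0, 0). Substituting into each constraint, equality holds for C1 and C6; the remaining constraints have slack.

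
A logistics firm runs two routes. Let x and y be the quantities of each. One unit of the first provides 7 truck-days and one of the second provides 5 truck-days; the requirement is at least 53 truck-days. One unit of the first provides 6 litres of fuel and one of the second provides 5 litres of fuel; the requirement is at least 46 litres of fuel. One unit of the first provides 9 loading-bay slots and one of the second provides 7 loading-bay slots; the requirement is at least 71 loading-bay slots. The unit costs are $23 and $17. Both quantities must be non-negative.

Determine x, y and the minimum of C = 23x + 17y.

Vertices and C = 23x + 17y:
  (0, 53/5) → C = 901/5
  (71/9, 0) → C = 1633/9
  (4, 5) → C = 177
The feasible region is unbounded (it extends along (0, 1), (1, 0)), but C strictly increases along every unbounded feasible direction, so there is no improving ray and the minimum is attained at a vertex.

x = 4, y = 5, minimum C = 177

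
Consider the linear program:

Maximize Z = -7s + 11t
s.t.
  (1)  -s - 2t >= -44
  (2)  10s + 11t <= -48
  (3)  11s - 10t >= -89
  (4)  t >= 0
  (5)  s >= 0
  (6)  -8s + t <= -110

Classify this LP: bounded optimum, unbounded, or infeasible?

The boundaries -s - 2t = -44 and t = 0 meet at (44, 0), but that point violates 10s + 11t ≤ -48. Every candidate vertex is excluded by some other constraint, so the feasible region is empty.

infeasible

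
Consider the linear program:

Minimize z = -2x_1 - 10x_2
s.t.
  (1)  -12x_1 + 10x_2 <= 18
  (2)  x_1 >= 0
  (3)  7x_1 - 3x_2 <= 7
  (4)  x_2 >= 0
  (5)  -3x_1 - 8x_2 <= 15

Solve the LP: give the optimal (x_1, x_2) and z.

x_1 = 62/17, x_2 = 105/17, minimum z = -1174/17

Extreme points and z = -2x_1 - 10x_2:
  (0, 9/5) → z = -18
  (62/17, 105/17) → z = -1174/17
  (0, 0) → z = 0
  (1, 0) → z = -2

At the optimal vertex, -12x_1 + 10x_2 = 18 and 7x_1 - 3x_2 = 7.
Solving simultaneously gives x_1 = 62/17, x_2 = 105/17.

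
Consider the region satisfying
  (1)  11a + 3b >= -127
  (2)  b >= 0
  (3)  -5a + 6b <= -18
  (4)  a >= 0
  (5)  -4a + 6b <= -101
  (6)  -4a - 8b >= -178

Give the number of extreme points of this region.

The feasible vertices (each the meet of two boundaries and inside every other half-plane) are:
  (101/4, 0)
  (89/2, 0)
  (67/2, 11/2)

3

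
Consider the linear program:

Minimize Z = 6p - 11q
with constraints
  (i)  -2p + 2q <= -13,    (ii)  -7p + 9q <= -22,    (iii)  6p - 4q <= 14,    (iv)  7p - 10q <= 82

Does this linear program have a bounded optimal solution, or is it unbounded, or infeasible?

The boundaries -2p + 2q = -13 and -7p + 9q = -22 meet at (73/4, 47/4), but that point violates 6p - 4q ≤ 14. Every candidate vertex is excluded by some other constraint, so the feasible region is empty.

infeasible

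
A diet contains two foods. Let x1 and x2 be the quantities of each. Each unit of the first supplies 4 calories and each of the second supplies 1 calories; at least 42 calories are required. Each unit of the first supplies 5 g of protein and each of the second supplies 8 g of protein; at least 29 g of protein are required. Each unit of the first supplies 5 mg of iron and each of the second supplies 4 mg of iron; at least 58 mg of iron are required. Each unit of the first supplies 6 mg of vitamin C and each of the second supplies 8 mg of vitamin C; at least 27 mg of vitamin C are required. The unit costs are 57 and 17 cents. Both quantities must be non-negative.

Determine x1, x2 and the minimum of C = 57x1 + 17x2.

Feasible corners and C = 57x1 + 17x2:
  (0, 42) → C = 714
  (58/5, 0) → C = 3306/5
  (10, 2) → C = 604
The feasible region is unbounded (it extends along (0, 1), (1, 0)), but C strictly increases along every unbounded feasible direction, so there is no improving ray and the minimum is attained at a vertex.

x1 = 10, x2 = 2, minimum C = 604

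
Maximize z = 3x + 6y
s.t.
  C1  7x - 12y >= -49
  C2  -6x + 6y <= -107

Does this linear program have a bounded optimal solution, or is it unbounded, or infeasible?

unbounded

From the feasible point (263/5, 1043/30), moving in the direction (12, 7) keeps every constraint satisfied while z increases without bound.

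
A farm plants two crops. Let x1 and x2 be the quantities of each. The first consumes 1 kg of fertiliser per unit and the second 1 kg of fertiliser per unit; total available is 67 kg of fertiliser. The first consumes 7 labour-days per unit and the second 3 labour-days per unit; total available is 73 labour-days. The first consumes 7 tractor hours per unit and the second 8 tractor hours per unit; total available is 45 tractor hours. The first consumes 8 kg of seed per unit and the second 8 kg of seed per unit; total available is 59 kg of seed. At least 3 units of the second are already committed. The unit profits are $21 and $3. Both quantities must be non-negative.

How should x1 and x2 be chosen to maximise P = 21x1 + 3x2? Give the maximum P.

Extreme points and P = 21x1 + 3x2:
  (0, 45/8) → P = 135/8
  (0, 3) → P = 9
  (3, 3) → P = 72

x1 = 3, x2 = 3, maximum P = 72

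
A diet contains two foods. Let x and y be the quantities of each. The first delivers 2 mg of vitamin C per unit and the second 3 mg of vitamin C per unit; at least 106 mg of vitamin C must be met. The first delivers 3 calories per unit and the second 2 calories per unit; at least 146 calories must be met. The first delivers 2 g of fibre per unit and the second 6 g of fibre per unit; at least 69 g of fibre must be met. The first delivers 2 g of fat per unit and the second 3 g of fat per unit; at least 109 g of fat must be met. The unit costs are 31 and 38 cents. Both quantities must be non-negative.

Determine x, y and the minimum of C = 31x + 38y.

The feasible region is unbounded (it extends along (0, 1), (1, 0)), but C strictly increases along every unbounded feasible direction, so there is no improving ray and the minimum is attained at a vertex.

The optimum lies where 3x + 2y = 146 and 2x + 3y = 109.
Solving simultaneously gives x = 44, y = 7.

x = 44, y = 7, minimum C = 1630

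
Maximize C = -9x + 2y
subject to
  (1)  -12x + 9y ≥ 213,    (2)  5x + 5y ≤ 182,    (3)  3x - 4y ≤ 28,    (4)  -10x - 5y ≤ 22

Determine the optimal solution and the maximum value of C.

x = -204/5, y = 386/5, maximum C = 2608/5

Feasible corners and C = -9x + 2y:
  (191/35, 1083/35) → C = 447/35
  (-421/50, 311/25) → C = 5033/50
  (-204/5, 386/5) → C = 2608/5

The optimum lies where 5x + 5y = 182 and -10x - 5y = 22.
Solving simultaneously gives x = -204/5, y = 386/5.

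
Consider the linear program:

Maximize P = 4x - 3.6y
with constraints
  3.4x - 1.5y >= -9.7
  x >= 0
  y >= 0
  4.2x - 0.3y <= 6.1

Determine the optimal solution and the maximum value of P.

x = 61/42, y = 0, maximum P = 122/21

Vertices and P = 4x - 3.6y:
  (0, 97/15) → P = -582/25
  (201/88, 1537/132) → P = -1803/55
  (0, 0) → P = 0
  (61/42, 0) → P = 122/21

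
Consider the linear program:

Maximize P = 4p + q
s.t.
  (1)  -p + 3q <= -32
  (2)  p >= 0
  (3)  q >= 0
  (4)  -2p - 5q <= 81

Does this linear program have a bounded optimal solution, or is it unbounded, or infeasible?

From the feasible point (32, 0), moving in the direction (3, 1) keeps every constraint satisfied while P increases without bound.

unbounded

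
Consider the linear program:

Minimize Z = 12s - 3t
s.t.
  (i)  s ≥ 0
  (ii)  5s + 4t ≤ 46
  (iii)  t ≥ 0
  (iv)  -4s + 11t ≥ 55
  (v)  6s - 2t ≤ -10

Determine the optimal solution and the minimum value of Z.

Corner points and Z = 12s - 3t:
  (0, 23/2) → Z = -69/2
  (0, 5) → Z = -15
  (26/17, 163/17) → Z = -177/17

At the optimal vertex, s = 0 and 5s + 4t = 46.
Solving simultaneously gives s = 0, t = 23/2.

s = 0, t = 23/2, minimum Z = -69/2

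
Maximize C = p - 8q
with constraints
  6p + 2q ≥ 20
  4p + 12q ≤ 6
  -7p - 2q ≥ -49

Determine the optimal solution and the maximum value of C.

Feasible corners and C = p - 8q:
  (57/16, -11/16) → C = 145/16
  (29, -77) → C = 645
  (144/19, -77/38) → C = 452/19

The optimum lies where 6p + 2q = 20 and -7p - 2q = -49.
Solving simultaneously gives p = 29, q = -77.

p = 29, q = -77, maximum C = 645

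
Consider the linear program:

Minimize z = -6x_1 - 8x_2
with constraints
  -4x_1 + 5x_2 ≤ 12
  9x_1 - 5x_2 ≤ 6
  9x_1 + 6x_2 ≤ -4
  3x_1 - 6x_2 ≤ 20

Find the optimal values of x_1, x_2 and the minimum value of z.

x_1 = -4/3, x_2 = 4/3, minimum z = -8/3

The binding constraints are -4x_1 + 5x_2 = 12 and 9x_1 + 6x_2 = -4.
Solving simultaneously gives x_1 = -4/3, x_2 = 4/3.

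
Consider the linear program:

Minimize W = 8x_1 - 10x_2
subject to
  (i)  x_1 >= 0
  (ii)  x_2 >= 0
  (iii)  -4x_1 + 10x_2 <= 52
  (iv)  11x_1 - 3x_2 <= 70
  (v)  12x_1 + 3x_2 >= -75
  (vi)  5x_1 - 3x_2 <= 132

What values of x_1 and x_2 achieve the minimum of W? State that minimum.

x_1 = 0, x_2 = 26/5, minimum W = -52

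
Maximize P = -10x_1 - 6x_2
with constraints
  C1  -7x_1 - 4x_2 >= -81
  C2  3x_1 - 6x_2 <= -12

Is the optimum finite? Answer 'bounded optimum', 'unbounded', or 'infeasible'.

From the feasible point (73/9, 109/18), moving in the direction (-6, -3) keeps every constraint satisfied while P increases without bound.

unbounded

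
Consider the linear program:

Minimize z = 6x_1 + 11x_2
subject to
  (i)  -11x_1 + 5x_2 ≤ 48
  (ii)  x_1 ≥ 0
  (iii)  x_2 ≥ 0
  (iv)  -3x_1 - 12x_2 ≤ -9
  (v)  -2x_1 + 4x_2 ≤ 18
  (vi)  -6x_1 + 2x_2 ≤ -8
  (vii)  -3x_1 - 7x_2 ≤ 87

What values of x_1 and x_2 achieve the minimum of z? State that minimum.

Corner points and z = 6x_1 + 11x_2:
  (3, 0) → z = 18
  (19/13, 5/13) → z = 13
  (17/5, 31/5) → z = 443/5
The feasible region is unbounded (it extends along (2, 1), (1, 0)), but z strictly increases along every unbounded feasible direction, so there is no improving ray and the minimum is attained at a vertex.

The optimum lies where -3x_1 - 12x_2 = -9 and -6x_1 + 2x_2 = -8.
Solving simultaneously gives x_1 = 19/13, x_2 = 5/13.

x_1 = 19/13, x_2 = 5/13, minimum z = 13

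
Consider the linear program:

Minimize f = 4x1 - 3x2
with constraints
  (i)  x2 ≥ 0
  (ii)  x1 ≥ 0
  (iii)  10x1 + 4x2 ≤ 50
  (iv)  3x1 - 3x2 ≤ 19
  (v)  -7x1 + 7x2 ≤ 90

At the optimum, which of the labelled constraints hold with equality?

(ii) and (iii)

Extreme points and f = 4x1 - 3x2:
  (0, 0) → f = 0
  (5, 0) → f = 20
  (0, 25/2) → f = -75/2

The minimum is at (0, 25/2). Substituting into each constraint, equality holds for (ii) and (iii); the remaining constraints have slack.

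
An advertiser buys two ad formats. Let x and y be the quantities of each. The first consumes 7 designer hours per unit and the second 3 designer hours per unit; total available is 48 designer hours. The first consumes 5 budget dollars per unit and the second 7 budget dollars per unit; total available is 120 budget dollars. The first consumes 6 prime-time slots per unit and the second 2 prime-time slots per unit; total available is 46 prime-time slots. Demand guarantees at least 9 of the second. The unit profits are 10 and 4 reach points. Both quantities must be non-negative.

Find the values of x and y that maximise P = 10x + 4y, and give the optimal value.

Extreme points and P = 10x + 4y:
  (0, 16) → P = 64
  (0, 9) → P = 36
  (3, 9) → P = 66

The optimum lies where 7x + 3y = 48 and y = 9.
Solving simultaneously gives x = 3, y = 9.

x = 3, y = 9, maximum P = 66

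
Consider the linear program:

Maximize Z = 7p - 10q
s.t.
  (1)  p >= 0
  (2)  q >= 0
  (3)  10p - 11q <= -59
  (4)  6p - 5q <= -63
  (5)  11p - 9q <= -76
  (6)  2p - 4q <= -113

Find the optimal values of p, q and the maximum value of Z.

p = 313/14, q = 276/7, maximum Z = -3329/14

Corner points and Z = 7p - 10q:
  (0, 113/4) → Z = -565/2
  (187, 237) → Z = -1061
  (313/14, 276/7) → Z = -3329/14
The feasible region is unbounded (it extends along (0, 1), (9, 11)), but Z strictly decreases along every unbounded feasible direction, so there is no improving ray and the maximum is attained at a vertex.

At the optimal vertex, 6p - 5q = -63 and 2p - 4q = -113.
Solving simultaneously gives p = 313/14, q = 276/7.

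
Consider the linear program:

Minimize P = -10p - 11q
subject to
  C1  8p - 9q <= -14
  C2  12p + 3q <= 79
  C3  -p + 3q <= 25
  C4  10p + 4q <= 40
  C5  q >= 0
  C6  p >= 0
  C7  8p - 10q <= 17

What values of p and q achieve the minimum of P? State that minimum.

p = 10/17, q = 145/17, minimum P = -1695/17

Feasible corners and P = -10p - 11q:
  (152/61, 230/61) → P = -4050/61
  (0, 14/9) → P = -154/9
  (10/17, 145/17) → P = -1695/17
  (0, 25/3) → P = -275/3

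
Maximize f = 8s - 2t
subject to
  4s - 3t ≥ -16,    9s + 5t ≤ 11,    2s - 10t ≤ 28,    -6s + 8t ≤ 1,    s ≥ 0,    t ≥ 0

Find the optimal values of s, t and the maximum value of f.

s = 11/9, t = 0, maximum f = 88/9

Extreme points and f = 8s - 2t:
  (83/102, 25/34) → f = 257/51
  (11/9, 0) → f = 88/9
  (0, 1/8) → f = -1/4
  (0, 0) → f = 0

The optimum lies where 9s + 5t = 11 and t = 0.
Solving simultaneously gives s = 11/9, t = 0.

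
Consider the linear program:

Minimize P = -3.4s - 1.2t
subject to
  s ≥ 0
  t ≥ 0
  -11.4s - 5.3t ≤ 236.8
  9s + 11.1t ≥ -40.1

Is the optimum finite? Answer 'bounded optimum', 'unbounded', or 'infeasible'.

unbounded

From the feasible point (0, 0), moving in the direction (0, 1) keeps every constraint satisfied while P decreases without bound.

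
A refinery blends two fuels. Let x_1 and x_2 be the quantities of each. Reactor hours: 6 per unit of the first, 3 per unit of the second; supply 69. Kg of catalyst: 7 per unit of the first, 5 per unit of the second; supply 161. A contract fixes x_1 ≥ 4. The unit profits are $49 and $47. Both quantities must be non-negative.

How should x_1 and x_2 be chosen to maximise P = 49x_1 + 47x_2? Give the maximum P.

x_1 = 4, x_2 = 15, maximum P = 901

Feasible corners and P = 49x_1 + 47x_2:
  (23/2, 0) → P = 1127/2
  (4, 0) → P = 196
  (4, 15) → P = 901

The optimum lies where 6x_1 + 3x_2 = 69 and x_1 = 4.
Solving simultaneously gives x_1 = 4, x_2 = 15.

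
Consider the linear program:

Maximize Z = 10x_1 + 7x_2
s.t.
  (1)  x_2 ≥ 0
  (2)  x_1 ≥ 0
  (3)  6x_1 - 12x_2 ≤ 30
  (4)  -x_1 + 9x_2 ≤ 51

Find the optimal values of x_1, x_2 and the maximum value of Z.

x_1 = 21, x_2 = 8, maximum Z = 266

Vertices and Z = 10x_1 + 7x_2:
  (0, 0) → Z = 0
  (5, 0) → Z = 50
  (0, 17/3) → Z = 119/3
  (21, 8) → Z = 266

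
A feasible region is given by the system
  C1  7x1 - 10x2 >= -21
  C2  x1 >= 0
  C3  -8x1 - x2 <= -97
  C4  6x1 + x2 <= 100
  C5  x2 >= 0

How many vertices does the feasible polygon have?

Of the 10 pairwise boundary intersections, those satisfying every inequality are:
  (949/87, 847/87)
  (979/67, 826/67)
  (97/8, 0)
  (50/3, 0)

4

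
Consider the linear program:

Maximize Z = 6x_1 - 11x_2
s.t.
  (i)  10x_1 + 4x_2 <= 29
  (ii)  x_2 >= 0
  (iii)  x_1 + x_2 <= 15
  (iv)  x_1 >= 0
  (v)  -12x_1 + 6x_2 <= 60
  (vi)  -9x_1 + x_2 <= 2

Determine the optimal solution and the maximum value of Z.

Extreme points and Z = 6x_1 - 11x_2:
  (29/10, 0) → Z = 87/5
  (21/46, 281/46) → Z = -2965/46
  (0, 0) → Z = 0
  (0, 2) → Z = -22

x_1 = 29/10, x_2 = 0, maximum Z = 87/5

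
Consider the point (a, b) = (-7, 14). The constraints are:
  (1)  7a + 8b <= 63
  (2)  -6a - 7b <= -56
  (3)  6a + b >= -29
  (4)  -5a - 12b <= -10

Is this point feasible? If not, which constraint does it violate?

feasible

(1): 63 ≤ 63 ✓
(2): -56 ≤ -56 ✓
(3): -28 ≥ -29 ✓
(4): -133 ≤ -10 ✓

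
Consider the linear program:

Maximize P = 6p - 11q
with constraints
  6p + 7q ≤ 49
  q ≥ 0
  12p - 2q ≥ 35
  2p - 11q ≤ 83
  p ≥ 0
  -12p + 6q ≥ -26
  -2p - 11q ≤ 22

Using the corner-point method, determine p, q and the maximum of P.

p = 79/24, q = 9/4, maximum P = -5

Corner points and P = 6p - 11q:
  (343/96, 63/16) → P = -175/8
  (119/30, 18/5) → P = -79/5
  (79/24, 9/4) → P = -5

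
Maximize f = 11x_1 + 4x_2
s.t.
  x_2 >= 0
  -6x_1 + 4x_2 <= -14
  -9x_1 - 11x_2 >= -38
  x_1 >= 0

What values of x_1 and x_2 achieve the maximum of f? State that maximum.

Corner points and f = 11x_1 + 4x_2:
  (7/3, 0) → f = 77/3
  (38/9, 0) → f = 418/9
  (3, 1) → f = 37

The binding constraints are x_2 = 0 and -9x_1 - 11x_2 = -38.
Solving simultaneously gives x_1 = 38/9, x_2 = 0.

x_1 = 38/9, x_2 = 0, maximum f = 418/9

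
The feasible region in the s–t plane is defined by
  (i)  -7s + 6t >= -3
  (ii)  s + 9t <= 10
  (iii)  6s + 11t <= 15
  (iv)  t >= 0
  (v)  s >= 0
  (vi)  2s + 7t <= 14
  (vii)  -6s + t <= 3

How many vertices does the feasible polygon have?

Intersecting each pair of boundary lines and keeping only the points that satisfy every inequality leaves:
  (123/113, 87/113)
  (3/7, 0)
  (25/43, 45/43)
  (0, 10/9)
  (0, 0)

5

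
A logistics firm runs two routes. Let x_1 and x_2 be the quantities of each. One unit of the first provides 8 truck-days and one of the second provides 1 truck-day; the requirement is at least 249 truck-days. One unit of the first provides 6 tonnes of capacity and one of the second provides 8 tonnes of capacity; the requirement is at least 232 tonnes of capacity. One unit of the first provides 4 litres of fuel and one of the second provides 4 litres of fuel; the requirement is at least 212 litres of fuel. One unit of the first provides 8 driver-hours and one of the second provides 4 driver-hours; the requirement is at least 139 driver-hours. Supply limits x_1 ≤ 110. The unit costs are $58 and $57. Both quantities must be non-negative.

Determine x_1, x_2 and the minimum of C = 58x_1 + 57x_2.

x_1 = 28, x_2 = 25, minimum C = 3049

Feasible corners and C = 58x_1 + 57x_2:
  (0, 249) → C = 14193
  (53, 0) → C = 3074
  (110, 0) → C = 6380
  (28, 25) → C = 3049
The feasible region is unbounded (it extends along (0, 1)), but C strictly increases along every unbounded feasible direction, so there is no improving ray and the minimum is attained at a vertex.

The binding constraints are 8x_1 + x_2 = 249 and 4x_1 + 4x_2 = 212.
Solving simultaneously gives x_1 = 28, x_2 = 25.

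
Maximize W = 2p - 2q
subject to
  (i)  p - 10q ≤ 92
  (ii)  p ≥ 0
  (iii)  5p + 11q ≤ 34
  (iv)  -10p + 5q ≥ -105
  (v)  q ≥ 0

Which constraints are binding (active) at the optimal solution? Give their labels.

Corner points and W = 2p - 2q:
  (0, 34/11) → W = -68/11
  (0, 0) → W = 0
  (34/5, 0) → W = 68/5

The maximum is at (34/5, 0). Substituting into each constraint, equality holds for (iii) and (v); the remaining constraints have slack.

(iii) and (v)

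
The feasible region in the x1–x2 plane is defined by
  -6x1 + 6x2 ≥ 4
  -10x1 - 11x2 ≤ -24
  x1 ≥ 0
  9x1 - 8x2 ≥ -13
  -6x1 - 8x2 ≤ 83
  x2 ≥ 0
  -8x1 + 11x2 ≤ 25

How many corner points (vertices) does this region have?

The feasible vertices (each the meet of two boundaries and inside every other half-plane) are:
  (50/63, 92/63)
  (53/9, 59/9)
  (49/179, 346/179)
  (57/35, 121/35)

4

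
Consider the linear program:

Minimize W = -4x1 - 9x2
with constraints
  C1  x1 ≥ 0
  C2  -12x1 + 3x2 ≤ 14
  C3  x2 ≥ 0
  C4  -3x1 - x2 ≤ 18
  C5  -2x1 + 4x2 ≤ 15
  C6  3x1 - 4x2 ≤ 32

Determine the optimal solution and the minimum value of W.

Corner points and W = -4x1 - 9x2:
  (0, 0) → W = 0
  (0, 15/4) → W = -135/4
  (32/3, 0) → W = -128/3
  (47, 109/4) → W = -1733/4

The optimum lies where -2x1 + 4x2 = 15 and 3x1 - 4x2 = 32.
Solving simultaneously gives x1 = 47, x2 = 109/4.

x1 = 47, x2 = 109/4, minimum W = -1733/4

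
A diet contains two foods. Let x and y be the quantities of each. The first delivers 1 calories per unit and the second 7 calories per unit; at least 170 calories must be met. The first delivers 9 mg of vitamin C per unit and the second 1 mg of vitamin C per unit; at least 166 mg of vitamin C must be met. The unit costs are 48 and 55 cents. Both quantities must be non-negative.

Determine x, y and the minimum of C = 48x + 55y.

x = 16, y = 22, minimum C = 1978

Corner points and C = 48x + 55y:
  (0, 166) → C = 9130
  (170, 0) → C = 8160
  (16, 22) → C = 1978
The feasible region is unbounded (it extends along (0, 1), (1, 0)), but C strictly increases along every unbounded feasible direction, so there is no improving ray and the minimum is attained at a vertex.

The binding constraints are x + 7y = 170 and 9x + y = 166.
Solving simultaneously gives x = 16, y = 22.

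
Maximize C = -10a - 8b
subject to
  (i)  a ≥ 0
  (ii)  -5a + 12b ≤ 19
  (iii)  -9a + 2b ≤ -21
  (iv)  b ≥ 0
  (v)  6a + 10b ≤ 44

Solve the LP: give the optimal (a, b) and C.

Feasible corners and C = -10a - 8b:
  (7/3, 0) → C = -70/3
  (149/51, 45/17) → C = -2570/51
  (22/3, 0) → C = -220/3

The optimum lies where -9a + 2b = -21 and b = 0.
Solving simultaneously gives a = 7/3, b = 0.

a = 7/3, b = 0, maximum C = -70/3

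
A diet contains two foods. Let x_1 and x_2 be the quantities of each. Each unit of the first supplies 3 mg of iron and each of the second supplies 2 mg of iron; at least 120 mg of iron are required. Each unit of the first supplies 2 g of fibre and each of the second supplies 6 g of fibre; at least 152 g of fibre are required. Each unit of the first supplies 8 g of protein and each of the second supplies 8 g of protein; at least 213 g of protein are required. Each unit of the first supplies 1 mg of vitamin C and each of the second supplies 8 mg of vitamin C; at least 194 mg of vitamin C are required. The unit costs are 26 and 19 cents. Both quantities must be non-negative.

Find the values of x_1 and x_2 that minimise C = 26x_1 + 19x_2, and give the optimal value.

Extreme points and C = 26x_1 + 19x_2:
  (0, 60) → C = 1140
  (194, 0) → C = 5044
  (26, 21) → C = 1075
The feasible region is unbounded (it extends along (0, 1), (1, 0)), but C strictly increases along every unbounded feasible direction, so there is no improving ray and the minimum is attained at a vertex.

At the optimal vertex, 3x_1 + 2x_2 = 120 and x_1 + 8x_2 = 194.
Solving simultaneously gives x_1 = 26, x_2 = 21.

x_1 = 26, x_2 = 21, minimum C = 1075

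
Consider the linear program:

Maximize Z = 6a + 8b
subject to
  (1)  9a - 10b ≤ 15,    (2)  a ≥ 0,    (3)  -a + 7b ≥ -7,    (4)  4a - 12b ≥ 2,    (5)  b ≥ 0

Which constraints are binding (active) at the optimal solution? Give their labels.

Vertices and Z = 6a + 8b:
  (40/17, 21/34) → Z = 324/17
  (5/3, 0) → Z = 10
  (1/2, 0) → Z = 3

The maximum is at (40/17, 21/34). Substituting into each constraint, equality holds for (1) and (4); the remaining constraints have slack.

(1) and (4)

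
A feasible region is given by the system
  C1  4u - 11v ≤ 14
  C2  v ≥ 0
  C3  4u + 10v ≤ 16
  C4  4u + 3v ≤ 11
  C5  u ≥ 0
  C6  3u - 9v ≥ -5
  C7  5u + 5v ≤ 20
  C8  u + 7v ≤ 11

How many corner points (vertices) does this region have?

5

Pairwise boundary intersections that survive every other constraint:
  (11/4, 0)
  (0, 0)
  (31/14, 5/7)
  (47/33, 34/33)
  (0, 5/9)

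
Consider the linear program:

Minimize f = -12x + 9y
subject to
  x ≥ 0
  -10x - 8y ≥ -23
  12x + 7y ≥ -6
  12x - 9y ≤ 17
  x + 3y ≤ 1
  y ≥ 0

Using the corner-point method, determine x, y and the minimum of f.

x = 1, y = 0, minimum f = -12

Vertices and f = -12x + 9y:
  (0, 1/3) → f = 3
  (0, 0) → f = 0
  (1, 0) → f = -12

The binding constraints are x + 3y = 1 and y = 0.
Solving simultaneously gives x = 1, y = 0.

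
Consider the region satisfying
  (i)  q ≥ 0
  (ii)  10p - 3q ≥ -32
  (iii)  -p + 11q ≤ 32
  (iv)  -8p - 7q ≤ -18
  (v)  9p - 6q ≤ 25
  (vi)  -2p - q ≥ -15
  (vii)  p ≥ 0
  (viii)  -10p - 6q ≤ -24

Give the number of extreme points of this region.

Pairwise boundary intersections that survive every other constraint:
  (25/9, 0)
  (12/5, 0)
  (467/93, 313/93)
  (18/29, 86/29)

4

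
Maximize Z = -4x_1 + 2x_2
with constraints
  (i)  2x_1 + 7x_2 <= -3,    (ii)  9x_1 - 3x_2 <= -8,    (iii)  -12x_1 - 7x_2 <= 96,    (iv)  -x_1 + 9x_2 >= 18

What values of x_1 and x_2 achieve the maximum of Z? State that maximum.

x_1 = -93/10, x_2 = 78/35, maximum Z = 1458/35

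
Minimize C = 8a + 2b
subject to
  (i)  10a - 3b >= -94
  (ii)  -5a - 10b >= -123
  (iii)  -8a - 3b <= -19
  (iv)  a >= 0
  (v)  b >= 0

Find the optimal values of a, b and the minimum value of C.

a = 0, b = 19/3, minimum C = 38/3

Corner points and C = 8a + 2b:
  (0, 123/10) → C = 123/5
  (123/5, 0) → C = 984/5
  (0, 19/3) → C = 38/3
  (19/8, 0) → C = 19

At the optimal vertex, -8a - 3b = -19 and a = 0.
Solving simultaneously gives a = 0, b = 19/3.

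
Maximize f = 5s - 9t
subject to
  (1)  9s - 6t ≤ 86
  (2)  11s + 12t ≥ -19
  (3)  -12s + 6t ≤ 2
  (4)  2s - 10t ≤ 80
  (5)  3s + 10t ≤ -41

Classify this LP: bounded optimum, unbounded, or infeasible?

bounded optimum

Extreme points and f = 5s - 9t:
  (153/29, -1117/174) → f = 4881/58
  (307/54, -209/36) → f = 8713/108
  (151/37, -197/37) → f = 2528/37
The feasible region has finitely many vertices and no improving ray; the maximum is 4881/58 at (153/29, -1117/174).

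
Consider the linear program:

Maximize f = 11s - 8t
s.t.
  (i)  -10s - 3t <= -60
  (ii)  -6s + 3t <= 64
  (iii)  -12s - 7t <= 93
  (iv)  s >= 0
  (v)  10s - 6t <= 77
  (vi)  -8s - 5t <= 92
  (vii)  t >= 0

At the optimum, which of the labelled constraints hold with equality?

(v) and (vii)

Extreme points and f = 11s - 8t:
  (0, 20) → f = -160
  (6, 0) → f = 66
  (0, 64/3) → f = -512/3
  (77/10, 0) → f = 847/10
The feasible region is unbounded (it extends along (3, 5), (1, 2)), but f strictly decreases along every unbounded feasible direction, so there is no improving ray and the maximum is attained at a vertex.

The maximum is at (77/10, 0). Substituting into each constraint, equality holds for (v) and (vii); the remaining constraints have slack.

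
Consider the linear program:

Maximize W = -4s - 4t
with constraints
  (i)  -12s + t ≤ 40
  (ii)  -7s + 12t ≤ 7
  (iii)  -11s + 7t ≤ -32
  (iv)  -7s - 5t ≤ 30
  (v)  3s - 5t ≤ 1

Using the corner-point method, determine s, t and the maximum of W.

Feasible corners and W = -4s - 4t:
  (433/83, 301/83) → W = -2936/83
  (47, 28) → W = -300
  (9/2, 5/2) → W = -28

s = 9/2, t = 5/2, maximum W = -28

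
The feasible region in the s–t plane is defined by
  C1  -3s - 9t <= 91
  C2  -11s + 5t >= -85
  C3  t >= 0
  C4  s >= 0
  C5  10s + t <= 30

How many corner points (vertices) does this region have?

Of the 10 pairwise boundary intersections, those satisfying every inequality are:
  (0, 0)
  (3, 0)
  (0, 30)

3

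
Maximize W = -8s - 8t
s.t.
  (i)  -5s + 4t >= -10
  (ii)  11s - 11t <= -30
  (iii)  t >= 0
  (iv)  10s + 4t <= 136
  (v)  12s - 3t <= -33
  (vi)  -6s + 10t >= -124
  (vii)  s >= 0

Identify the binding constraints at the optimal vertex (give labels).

(v) and (vii)

Extreme points and W = -8s - 8t:
  (46/13, 327/13) → W = -2984/13
  (0, 34) → W = -272
  (0, 11) → W = -88

The maximum is at (0, 11). Substituting into each constraint, equality holds for (v) and (vii); the remaining constraints have slack.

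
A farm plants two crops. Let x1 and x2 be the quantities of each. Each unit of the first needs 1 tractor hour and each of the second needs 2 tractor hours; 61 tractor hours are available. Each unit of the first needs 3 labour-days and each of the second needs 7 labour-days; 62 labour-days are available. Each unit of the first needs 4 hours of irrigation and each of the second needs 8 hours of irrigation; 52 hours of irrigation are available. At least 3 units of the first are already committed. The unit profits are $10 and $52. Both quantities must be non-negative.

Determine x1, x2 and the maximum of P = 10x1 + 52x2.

x1 = 3, x2 = 5, maximum P = 290

Corner points and P = 10x1 + 52x2:
  (13, 0) → P = 130
  (3, 0) → P = 30
  (3, 5) → P = 290

The binding constraints are 4x1 + 8x2 = 52 and x1 = 3.
Solving simultaneously gives x1 = 3, x2 = 5.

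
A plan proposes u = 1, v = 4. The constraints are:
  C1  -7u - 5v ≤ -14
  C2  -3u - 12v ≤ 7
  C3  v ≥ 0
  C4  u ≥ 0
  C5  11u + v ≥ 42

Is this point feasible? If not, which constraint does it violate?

not feasible — violates C5

Constraint C5: 11u + v = 15, which is not ≥ 42. All other constraints are satisfied.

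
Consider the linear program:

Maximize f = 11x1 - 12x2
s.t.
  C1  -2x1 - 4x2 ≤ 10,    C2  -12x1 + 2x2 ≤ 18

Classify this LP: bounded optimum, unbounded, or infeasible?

From the feasible point (-23/13, -21/13), moving in the direction (4, -2) keeps every constraint satisfied while f increases without bound.

unbounded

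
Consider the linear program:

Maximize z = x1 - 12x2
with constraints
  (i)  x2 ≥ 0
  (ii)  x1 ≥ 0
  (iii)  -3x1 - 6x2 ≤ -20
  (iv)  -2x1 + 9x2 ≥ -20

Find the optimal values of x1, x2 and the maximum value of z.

The feasible region is unbounded (it extends along (0, 1), (9, 2)), but z strictly decreases along every unbounded feasible direction, so there is no improving ray and the maximum is attained at a vertex.

x1 = 10, x2 = 0, maximum z = 10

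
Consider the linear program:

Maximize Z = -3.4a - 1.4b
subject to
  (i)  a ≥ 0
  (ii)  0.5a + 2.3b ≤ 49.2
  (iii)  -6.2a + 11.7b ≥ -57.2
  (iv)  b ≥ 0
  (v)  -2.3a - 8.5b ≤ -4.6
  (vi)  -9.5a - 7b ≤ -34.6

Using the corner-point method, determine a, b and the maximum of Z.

Feasible corners and Z = -3.4a - 1.4b:
  (0, 492/23) → Z = -3444/115
  (0, 173/35) → Z = -173/25
  (70720/2011, 27644/2011) → Z = -1395748/10055
  (286/31, 0) → Z = -4862/155
  (346/95, 0) → Z = -5882/475

a = 0, b = 173/35, maximum Z = -173/25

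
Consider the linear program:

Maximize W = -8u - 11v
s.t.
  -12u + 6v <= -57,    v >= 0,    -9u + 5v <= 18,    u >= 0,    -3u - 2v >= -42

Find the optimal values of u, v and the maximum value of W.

u = 19/4, v = 0, maximum W = -38

Extreme points and W = -8u - 11v:
  (19/4, 0) → W = -38
  (61/7, 111/14) → W = -2197/14
  (14, 0) → W = -112

At the optimal vertex, -12u + 6v = -57 and v = 0.
Solving simultaneously gives u = 19/4, v = 0.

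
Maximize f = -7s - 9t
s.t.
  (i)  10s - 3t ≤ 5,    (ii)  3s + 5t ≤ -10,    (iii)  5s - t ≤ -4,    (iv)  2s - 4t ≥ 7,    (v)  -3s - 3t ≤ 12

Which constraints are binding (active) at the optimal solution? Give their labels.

Feasible corners and f = -7s - 9t:
  (-23/18, -43/18) → f = 274/9
  (-4/3, -8/3) → f = 100/3
  (-3/2, -5/2) → f = 33

The maximum is at (-4/3, -8/3). Substituting into each constraint, equality holds for (iii) and (v); the remaining constraints have slack.

(iii) and (v)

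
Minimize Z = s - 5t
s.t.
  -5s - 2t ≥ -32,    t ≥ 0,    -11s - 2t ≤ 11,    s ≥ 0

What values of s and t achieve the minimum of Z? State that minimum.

Vertices and Z = s - 5t:
  (32/5, 0) → Z = 32/5
  (0, 16) → Z = -80
  (0, 0) → Z = 0

s = 0, t = 16, minimum Z = -80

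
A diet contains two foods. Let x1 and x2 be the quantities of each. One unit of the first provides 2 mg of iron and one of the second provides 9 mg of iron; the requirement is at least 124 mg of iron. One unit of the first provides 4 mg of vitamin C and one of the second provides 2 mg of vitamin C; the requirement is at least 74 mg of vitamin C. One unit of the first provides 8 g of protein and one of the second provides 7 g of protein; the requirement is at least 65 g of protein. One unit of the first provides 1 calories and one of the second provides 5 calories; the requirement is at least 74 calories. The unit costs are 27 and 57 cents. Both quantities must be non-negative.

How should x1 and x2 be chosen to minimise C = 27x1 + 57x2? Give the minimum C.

Extreme points and C = 27x1 + 57x2:
  (0, 37) → C = 2109
  (74, 0) → C = 1998
  (37/3, 37/3) → C = 1036
The feasible region is unbounded (it extends along (0, 1), (1, 0)), but C strictly increases along every unbounded feasible direction, so there is no improving ray and the minimum is attained at a vertex.

The optimum lies where 4x1 + 2x2 = 74 and x1 + 5x2 = 74.
Solving simultaneously gives x1 = 37/3, x2 = 37/3.

x1 = 37/3, x2 = 37/3, minimum C = 1036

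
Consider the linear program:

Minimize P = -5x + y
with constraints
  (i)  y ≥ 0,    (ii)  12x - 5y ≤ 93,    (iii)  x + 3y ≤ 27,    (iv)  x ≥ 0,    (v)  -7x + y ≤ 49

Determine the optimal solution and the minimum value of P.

x = 414/41, y = 231/41, minimum P = -1839/41

The binding constraints are 12x - 5y = 93 and x + 3y = 27.
Solving simultaneously gives x = 414/41, y = 231/41.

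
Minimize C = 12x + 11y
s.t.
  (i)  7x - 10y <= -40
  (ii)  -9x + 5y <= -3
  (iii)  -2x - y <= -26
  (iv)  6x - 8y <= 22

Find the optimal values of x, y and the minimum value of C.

x = 220/27, y = 262/27, minimum C = 5522/27

Vertices and C = 12x + 11y:
  (220/27, 262/27) → C = 5522/27
  (135, 197/2) → C = 5407/2
  (7, 12) → C = 216
The feasible region is unbounded (it extends along (4, 3), (5, 9)), but C strictly increases along every unbounded feasible direction, so there is no improving ray and the minimum is attained at a vertex.

At the optimal vertex, 7x - 10y = -40 and -2x - y = -26.
Solving simultaneously gives x = 220/27, y = 262/27.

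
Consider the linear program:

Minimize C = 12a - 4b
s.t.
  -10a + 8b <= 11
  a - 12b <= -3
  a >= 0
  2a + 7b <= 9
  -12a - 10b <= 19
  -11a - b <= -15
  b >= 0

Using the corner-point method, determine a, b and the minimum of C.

a = 32/25, b = 23/25, minimum C = 292/25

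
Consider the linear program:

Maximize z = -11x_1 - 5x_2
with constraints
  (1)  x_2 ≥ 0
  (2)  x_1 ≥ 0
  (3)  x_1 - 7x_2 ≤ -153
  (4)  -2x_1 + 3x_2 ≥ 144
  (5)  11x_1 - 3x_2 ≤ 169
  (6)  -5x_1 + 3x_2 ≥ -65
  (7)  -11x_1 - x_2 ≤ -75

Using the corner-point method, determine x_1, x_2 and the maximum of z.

Corner points and z = -11x_1 - 5x_2:
  (0, 75) → z = -375
  (313/9, 1922/27) → z = -19939/27
  (81/35, 1734/35) → z = -9561/35
The feasible region is unbounded (it extends along (0, 1), (3, 11)), but z strictly decreases along every unbounded feasible direction, so there is no improving ray and the maximum is attained at a vertex.

The binding constraints are -2x_1 + 3x_2 = 144 and -11x_1 - x_2 = -75.
Solving simultaneously gives x_1 = 81/35, x_2 = 1734/35.

x_1 = 81/35, x_2 = 1734/35, maximum z = -9561/35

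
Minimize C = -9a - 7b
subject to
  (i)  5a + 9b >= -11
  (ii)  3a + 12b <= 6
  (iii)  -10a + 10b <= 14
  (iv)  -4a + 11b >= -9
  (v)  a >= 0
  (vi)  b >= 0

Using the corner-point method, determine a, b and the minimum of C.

At the optimal vertex, 3a + 12b = 6 and b = 0.
Solving simultaneously gives a = 2, b = 0.

a = 2, b = 0, minimum C = -18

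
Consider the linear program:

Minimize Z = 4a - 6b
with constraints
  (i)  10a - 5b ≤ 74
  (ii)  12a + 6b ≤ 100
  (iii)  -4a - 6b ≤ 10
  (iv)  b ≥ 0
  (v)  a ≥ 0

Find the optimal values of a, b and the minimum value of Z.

Extreme points and Z = 4a - 6b:
  (118/15, 14/15) → Z = 388/15
  (37/5, 0) → Z = 148/5
  (0, 50/3) → Z = -100
  (0, 0) → Z = 0

The binding constraints are 12a + 6b = 100 and a = 0.
Solving simultaneously gives a = 0, b = 50/3.

a = 0, b = 50/3, minimum Z = -100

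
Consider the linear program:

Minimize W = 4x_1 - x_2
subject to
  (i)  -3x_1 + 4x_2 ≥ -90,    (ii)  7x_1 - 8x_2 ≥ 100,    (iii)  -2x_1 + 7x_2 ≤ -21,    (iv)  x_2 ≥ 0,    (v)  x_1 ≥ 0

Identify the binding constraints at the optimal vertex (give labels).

(ii) and (iv)

Extreme points and W = 4x_1 - x_2:
  (42, 9) → W = 159
  (30, 0) → W = 120
  (532/33, 53/33) → W = 2075/33
  (100/7, 0) → W = 400/7

The minimum is at (100/7, 0). Substituting into each constraint, equality holds for (ii) and (iv); the remaining constraints have slack.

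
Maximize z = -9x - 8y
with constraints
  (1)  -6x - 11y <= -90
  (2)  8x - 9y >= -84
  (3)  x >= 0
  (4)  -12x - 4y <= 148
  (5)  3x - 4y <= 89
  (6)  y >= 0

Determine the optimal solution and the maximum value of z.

Feasible corners and z = -9x - 8y:
  (0, 90/11) → z = -720/11
  (15, 0) → z = -135
  (0, 28/3) → z = -224/3
  (89/3, 0) → z = -267
The feasible region is unbounded (it extends along (4, 3), (9, 8)), but z strictly decreases along every unbounded feasible direction, so there is no improving ray and the maximum is attained at a vertex.

x = 0, y = 90/11, maximum z = -720/11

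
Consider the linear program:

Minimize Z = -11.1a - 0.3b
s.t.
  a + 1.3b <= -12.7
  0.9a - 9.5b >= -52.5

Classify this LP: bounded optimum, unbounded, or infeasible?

unbounded

From the feasible point (-18890/1067, 4107/1067), moving in the direction (1.3, -1) keeps every constraint satisfied while Z decreases without bound.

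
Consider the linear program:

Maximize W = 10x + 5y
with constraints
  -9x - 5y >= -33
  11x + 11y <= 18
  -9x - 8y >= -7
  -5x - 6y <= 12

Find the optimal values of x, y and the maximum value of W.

Corner points and W = 10x + 5y:
  (229/27, -26/3) → W = 1120/27
  (258/29, -273/29) → W = 1215/29
  (-67/11, 85/11) → W = -245/11
The feasible region is unbounded (it extends along (-6, 5), (-1, 1)), but W strictly decreases along every unbounded feasible direction, so there is no improving ray and the maximum is attained at a vertex.

The binding constraints are -9x - 5y = -33 and -5x - 6y = 12.
Solving simultaneously gives x = 258/29, y = -273/29.

x = 258/29, y = -273/29, maximum W = 1215/29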